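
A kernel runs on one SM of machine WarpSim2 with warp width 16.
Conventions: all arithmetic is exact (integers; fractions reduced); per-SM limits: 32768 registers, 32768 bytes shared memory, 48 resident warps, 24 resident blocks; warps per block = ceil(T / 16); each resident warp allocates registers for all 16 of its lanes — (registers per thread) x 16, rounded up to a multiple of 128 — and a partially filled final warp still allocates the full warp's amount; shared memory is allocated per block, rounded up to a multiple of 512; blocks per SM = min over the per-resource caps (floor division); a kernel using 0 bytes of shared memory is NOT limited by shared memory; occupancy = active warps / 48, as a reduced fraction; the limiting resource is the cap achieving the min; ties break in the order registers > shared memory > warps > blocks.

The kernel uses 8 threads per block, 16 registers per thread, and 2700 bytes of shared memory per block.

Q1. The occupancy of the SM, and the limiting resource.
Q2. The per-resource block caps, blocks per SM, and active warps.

Answer: occupancy 5/24, limited by shared memory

registers: 128 blocks
shared memory: 10 blocks
warps: 48 blocks
blocks: 24 blocks

Answer: 10 blocks, 10 active warps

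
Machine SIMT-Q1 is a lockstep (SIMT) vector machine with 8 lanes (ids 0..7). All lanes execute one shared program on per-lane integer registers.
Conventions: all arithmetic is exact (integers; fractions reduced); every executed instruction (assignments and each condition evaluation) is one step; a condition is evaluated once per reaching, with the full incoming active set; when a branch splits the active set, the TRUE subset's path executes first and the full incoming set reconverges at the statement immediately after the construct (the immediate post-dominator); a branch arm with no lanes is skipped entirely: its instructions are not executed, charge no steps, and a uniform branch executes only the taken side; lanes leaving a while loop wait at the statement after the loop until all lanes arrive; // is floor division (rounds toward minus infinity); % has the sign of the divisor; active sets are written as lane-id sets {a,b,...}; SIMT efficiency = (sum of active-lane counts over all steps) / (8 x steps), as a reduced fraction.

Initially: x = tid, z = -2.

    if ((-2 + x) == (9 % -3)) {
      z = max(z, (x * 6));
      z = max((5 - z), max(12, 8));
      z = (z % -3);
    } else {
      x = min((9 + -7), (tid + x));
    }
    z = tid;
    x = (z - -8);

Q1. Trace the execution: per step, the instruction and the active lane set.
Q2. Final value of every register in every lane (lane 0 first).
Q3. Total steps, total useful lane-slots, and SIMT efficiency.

step 0: eval ((-2 + x) == (9 % -3))  {0,1,2,3,4,5,6,7}
step 1: z <- max(z, (x * 6))         {2}
step 2: z <- max((5 - z), max(12, 8)) {2}
step 3: z <- (z % -3)                {2}
step 4: x <- min((9 + -7), (tid + x)) {0,1,3,4,5,6,7}
step 5: z <- tid                     {0,1,2,3,4,5,6,7}
step 6: x <- (z - -8)                {0,1,2,3,4,5,6,7}

Answer: 7 steps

x: 8,9,10,11,12,13,14,15
z: 0,1,2,3,4,5,6,7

steps = 7; useful = 34; efficiency = 34/56 = 17/28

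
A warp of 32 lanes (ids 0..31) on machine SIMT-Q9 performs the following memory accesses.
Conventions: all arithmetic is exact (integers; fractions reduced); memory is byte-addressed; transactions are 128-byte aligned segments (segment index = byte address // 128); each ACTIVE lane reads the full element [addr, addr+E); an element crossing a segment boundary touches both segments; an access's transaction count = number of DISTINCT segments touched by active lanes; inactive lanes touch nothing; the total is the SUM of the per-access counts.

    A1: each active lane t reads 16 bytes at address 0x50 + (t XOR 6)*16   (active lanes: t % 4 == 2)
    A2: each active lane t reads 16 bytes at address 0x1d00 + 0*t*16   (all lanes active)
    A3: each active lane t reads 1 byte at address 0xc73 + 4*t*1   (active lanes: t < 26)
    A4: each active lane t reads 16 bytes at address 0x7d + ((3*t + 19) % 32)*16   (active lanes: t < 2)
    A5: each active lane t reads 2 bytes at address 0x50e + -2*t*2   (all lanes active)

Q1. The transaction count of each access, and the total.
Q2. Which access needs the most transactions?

A1: 5 transactions
A2: 1 transaction
A3: 2 transactions
A4: 1 transaction
A5: 2 transactions

Answer: 5,1,2,1,2; total 11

Answer: A1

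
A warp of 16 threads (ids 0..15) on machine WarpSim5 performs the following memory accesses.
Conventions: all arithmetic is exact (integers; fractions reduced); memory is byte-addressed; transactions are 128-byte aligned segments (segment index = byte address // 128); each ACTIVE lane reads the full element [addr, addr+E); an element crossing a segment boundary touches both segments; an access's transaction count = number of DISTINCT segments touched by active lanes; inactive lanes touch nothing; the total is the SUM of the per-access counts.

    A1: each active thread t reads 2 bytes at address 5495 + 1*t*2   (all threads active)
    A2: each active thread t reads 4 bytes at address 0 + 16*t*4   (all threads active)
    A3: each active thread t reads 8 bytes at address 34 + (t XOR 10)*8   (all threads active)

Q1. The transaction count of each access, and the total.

A1: 2 transactions
A2: 8 transactions
A3: 2 transactions

Answer: 2,8,2; total 12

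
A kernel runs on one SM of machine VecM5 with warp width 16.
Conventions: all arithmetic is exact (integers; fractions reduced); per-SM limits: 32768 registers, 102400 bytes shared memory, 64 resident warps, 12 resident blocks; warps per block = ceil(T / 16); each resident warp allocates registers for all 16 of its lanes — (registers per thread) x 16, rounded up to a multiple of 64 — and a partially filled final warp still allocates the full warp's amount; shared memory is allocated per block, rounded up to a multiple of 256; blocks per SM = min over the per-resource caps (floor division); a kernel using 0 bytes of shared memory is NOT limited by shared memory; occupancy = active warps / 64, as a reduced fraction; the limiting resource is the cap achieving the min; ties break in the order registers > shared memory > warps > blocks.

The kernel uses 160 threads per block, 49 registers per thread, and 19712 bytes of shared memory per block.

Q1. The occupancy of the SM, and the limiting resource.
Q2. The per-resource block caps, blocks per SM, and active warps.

Answer: occupancy 15/32, limited by registers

registers: 3 blocks
shared memory: 5 blocks
warps: 6 blocks
blocks: 12 blocks

Answer: 3 blocks, 30 active warps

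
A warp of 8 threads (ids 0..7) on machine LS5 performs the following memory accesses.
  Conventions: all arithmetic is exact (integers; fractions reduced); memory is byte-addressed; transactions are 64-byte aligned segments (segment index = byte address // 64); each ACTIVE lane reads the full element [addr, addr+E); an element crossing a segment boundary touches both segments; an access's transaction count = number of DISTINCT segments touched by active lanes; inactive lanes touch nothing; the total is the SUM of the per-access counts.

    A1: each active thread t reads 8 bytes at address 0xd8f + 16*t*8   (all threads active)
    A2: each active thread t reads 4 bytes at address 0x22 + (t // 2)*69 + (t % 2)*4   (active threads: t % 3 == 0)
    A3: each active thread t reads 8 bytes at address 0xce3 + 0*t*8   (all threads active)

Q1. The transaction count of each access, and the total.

A1: 8 transactions
A2: 3 transactions
A3: 1 transaction

Answer: 8,3,1; total 12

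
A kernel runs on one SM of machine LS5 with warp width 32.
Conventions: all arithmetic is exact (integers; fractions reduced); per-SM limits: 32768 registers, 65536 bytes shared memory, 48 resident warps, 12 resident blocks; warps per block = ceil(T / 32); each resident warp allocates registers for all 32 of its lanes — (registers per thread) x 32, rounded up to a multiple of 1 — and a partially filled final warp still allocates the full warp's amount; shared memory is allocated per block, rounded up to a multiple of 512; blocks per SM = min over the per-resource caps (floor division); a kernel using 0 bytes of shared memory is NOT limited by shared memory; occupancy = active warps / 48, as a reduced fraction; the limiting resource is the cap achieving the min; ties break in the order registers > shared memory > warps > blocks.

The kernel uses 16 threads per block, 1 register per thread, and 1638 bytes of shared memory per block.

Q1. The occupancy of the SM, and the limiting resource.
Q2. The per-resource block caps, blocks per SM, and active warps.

Answer: occupancy 1/4, limited by blocks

registers: 1024 blocks
shared memory: 32 blocks
warps: 48 blocks
blocks: 12 blocks

Answer: 12 blocks, 12 active warps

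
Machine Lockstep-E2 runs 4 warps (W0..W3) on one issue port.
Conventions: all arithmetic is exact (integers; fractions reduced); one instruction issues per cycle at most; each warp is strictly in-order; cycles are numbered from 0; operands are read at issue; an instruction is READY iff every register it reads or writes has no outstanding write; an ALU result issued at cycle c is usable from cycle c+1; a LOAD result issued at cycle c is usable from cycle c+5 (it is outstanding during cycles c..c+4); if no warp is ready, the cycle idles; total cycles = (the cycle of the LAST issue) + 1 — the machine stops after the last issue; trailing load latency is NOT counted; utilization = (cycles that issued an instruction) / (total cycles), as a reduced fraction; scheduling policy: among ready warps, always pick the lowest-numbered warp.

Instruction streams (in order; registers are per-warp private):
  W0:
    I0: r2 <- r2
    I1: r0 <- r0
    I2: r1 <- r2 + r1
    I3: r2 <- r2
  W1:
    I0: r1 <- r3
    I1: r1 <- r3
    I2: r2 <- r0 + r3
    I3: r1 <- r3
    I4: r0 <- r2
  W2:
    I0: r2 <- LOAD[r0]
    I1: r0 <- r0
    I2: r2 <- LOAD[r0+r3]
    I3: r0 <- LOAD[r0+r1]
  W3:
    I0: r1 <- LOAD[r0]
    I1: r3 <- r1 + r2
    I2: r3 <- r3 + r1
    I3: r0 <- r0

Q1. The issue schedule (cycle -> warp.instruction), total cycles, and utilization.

cycle 0: W0.I0
cycle 1: W0.I1
cycle 2: W0.I2
cycle 3: W0.I3
cycle 4: W1.I0
cycle 5: W1.I1
cycle 6: W1.I2
cycle 7: W1.I3
cycle 8: W1.I4
cycle 9: W2.I0
cycle 10: W2.I1
cycle 11: W3.I0
cycle 12: idle
cycle 13: idle
cycle 14: W2.I2
cycle 15: W2.I3
cycle 16: W3.I1
cycle 17: W3.I2
cycle 18: W3.I3

Answer: 19 cycles, utilization 17/19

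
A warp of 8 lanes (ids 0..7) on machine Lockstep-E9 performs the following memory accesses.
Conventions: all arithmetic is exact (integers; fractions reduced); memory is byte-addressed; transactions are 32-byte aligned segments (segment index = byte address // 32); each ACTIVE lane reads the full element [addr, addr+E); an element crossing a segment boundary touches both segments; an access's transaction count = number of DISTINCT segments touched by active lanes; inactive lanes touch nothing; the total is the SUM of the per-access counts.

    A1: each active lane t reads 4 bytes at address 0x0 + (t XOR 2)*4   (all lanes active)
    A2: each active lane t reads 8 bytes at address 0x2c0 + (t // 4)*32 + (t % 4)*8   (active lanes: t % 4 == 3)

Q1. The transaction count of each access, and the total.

A1: 1 transaction
A2: 2 transactions

Answer: 1,2; total 3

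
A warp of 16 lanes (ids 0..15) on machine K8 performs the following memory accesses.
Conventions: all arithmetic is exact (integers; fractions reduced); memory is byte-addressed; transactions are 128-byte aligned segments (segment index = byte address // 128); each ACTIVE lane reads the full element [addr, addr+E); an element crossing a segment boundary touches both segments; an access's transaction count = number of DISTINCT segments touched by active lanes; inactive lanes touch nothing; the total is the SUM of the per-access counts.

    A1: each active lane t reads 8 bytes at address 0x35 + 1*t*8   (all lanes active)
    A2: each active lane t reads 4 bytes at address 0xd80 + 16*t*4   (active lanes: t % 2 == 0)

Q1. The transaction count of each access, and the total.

A1: 2 transactions
A2: 8 transactions

Answer: 2,8; total 10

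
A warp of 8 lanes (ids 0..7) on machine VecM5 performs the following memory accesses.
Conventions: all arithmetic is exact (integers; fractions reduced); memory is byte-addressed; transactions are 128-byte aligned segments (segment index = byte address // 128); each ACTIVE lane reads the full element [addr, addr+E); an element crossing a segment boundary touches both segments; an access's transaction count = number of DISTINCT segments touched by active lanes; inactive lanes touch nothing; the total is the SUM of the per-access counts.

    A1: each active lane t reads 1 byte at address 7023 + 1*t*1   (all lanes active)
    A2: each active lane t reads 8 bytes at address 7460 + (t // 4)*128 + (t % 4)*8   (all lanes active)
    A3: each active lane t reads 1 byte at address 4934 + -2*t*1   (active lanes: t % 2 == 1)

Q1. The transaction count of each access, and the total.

A1: 1 transaction
A2: 2 transactions
A3: 1 transaction

Answer: 1,2,1; total 4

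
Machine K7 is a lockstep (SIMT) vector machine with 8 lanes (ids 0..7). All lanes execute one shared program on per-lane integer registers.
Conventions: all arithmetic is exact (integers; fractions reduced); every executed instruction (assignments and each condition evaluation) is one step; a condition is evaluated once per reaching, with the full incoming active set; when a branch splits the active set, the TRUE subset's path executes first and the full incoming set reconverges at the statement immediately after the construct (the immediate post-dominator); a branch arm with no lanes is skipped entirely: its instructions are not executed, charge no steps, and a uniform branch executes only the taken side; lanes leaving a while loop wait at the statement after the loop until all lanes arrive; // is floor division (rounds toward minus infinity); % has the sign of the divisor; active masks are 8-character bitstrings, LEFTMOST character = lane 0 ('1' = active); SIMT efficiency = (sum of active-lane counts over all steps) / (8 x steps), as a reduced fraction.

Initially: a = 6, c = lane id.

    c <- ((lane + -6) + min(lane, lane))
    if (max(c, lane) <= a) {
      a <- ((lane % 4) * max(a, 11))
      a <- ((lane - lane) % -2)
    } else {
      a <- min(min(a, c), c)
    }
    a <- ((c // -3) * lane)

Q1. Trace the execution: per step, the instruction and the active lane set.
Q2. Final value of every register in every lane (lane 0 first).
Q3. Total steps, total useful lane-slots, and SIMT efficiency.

step 0: c <- ((lane + -6) + min(lane, lane)) 11111111
step 1: eval (max(c, lane) <= a)     11111111
step 2: a <- ((lane % 4) * max(a, 11)) 11111110
step 3: a <- ((lane - lane) % -2)    11111110
step 4: a <- min(min(a, c), c)       00000001
step 5: a <- ((c // -3) * lane)      11111111

Answer: 6 steps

a: 0,1,0,0,-4,-10,-12,-21
c: -6,-4,-2,0,2,4,6,8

steps = 6; useful = 39; efficiency = 39/48 = 13/16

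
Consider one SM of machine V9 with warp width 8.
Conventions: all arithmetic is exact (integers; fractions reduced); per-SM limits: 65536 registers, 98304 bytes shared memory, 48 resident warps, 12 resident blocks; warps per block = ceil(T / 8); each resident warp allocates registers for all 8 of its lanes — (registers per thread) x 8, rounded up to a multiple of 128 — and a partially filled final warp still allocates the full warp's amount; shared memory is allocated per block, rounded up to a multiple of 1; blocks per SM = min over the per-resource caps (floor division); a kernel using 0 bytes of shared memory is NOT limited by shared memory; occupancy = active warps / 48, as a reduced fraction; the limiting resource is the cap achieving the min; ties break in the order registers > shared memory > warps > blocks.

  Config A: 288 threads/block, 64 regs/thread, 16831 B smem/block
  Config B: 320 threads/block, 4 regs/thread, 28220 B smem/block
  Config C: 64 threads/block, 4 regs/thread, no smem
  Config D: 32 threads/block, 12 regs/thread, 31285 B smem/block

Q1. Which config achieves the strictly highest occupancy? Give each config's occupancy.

occupancies: A 3/4, B 5/6, C 1, D 1/4

Answer: C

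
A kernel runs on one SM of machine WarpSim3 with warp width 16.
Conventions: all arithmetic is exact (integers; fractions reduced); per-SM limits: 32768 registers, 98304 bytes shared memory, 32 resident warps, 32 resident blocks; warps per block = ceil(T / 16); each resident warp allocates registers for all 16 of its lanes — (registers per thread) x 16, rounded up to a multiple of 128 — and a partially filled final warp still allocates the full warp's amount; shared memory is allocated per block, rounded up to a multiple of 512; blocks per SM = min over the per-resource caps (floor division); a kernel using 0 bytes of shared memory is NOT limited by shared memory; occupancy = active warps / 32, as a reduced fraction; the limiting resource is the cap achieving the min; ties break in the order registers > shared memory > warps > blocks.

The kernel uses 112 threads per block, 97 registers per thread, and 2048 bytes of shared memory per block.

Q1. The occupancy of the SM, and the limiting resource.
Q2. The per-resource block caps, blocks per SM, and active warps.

Answer: occupancy 7/16, limited by registers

registers: 2 blocks
shared memory: 48 blocks
warps: 4 blocks
blocks: 32 blocks

Answer: 2 blocks, 14 active warps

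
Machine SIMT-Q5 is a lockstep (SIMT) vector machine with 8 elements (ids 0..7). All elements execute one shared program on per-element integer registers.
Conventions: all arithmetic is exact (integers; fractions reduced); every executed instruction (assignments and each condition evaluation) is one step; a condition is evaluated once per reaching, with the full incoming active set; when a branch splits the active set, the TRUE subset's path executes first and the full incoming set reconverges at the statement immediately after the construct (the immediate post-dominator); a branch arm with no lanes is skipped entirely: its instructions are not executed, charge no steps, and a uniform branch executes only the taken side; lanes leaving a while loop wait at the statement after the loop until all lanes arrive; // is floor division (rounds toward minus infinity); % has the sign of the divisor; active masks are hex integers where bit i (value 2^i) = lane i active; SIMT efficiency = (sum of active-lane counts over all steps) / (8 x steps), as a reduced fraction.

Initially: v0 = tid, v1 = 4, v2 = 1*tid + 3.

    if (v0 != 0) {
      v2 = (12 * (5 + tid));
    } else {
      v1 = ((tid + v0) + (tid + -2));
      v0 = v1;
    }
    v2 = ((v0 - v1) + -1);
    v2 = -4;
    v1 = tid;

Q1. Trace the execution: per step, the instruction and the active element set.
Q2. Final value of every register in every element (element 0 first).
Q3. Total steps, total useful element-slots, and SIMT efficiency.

step 0: eval (v0 != 0)               0xff
step 1: v2 <- (12 * (5 + tid))       0xfe
step 2: v1 <- ((tid + v0) + (tid + -2)) 0x01
step 3: v0 <- v1                     0x01
step 4: v2 <- ((v0 - v1) + -1)       0xff
step 5: v2 <- -4                     0xff
step 6: v1 <- tid                    0xff

Answer: 7 steps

v0: -2,1,2,3,4,5,6,7
v1: 0,1,2,3,4,5,6,7
v2: -4,-4,-4,-4,-4,-4,-4,-4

steps = 7; useful = 41; efficiency = 41/56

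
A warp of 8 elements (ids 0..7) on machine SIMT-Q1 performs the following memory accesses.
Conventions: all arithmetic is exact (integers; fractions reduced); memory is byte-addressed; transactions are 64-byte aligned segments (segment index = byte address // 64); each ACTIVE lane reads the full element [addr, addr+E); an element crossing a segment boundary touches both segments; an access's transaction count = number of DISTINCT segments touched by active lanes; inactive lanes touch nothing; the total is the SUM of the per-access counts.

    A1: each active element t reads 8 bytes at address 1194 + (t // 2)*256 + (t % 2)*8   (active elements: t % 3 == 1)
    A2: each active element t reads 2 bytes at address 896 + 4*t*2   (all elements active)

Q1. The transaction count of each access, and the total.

A1: 3 transactions
A2: 1 transaction

Answer: 3,1; total 4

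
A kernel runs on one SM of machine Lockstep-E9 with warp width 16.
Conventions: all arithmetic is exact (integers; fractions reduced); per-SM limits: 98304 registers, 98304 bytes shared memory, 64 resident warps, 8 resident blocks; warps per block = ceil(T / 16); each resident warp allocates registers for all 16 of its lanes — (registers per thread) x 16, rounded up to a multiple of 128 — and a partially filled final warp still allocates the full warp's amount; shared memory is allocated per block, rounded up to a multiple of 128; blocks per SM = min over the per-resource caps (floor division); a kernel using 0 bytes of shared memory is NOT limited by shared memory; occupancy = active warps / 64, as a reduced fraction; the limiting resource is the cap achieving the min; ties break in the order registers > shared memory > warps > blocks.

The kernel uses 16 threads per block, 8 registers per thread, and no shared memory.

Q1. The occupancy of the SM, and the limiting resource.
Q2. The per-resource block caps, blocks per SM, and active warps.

Answer: occupancy 1/8, limited by blocks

registers: 768 blocks
shared memory: no limit (kernel uses none)
warps: 64 blocks
blocks: 8 blocks

Answer: 8 blocks, 8 active warps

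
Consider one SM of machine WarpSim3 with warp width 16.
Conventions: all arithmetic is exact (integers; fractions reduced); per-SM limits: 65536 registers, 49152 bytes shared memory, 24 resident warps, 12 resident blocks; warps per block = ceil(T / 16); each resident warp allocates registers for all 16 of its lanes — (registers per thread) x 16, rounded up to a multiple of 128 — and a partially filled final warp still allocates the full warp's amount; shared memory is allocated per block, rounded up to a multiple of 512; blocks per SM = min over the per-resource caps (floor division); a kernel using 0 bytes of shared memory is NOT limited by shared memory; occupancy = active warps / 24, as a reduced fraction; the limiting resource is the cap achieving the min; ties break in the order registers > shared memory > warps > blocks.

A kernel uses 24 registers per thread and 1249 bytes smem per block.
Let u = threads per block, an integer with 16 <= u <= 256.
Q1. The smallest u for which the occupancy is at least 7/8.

Answer: u = 17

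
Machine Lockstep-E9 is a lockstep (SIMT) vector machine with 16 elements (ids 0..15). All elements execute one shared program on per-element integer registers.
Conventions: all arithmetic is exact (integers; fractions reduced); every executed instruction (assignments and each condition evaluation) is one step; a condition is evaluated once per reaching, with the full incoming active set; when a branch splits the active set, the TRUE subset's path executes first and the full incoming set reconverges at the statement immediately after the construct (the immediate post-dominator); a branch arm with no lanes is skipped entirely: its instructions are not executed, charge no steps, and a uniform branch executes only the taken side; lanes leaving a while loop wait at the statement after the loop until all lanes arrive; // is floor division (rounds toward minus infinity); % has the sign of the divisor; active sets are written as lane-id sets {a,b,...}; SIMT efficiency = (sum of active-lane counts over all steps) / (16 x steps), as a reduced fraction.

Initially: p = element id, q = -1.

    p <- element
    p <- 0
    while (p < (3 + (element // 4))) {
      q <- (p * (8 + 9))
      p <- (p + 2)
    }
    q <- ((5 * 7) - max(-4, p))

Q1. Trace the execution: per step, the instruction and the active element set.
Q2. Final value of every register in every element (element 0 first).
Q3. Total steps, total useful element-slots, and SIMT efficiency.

step 0: p <- element                 {0,1,2,3,4,5,6,7,8,9,10,11,12,13,14,15}
step 1: p <- 0                       {0,1,2,3,4,5,6,7,8,9,10,11,12,13,14,15}
step 2: eval (p < (3 + (element // 4))) {0,1,2,3,4,5,6,7,8,9,10,11,12,13,14,15}
step 3: q <- (p * (8 + 9))           {0,1,2,3,4,5,6,7,8,9,10,11,12,13,14,15}
step 4: p <- (p + 2)                 {0,1,2,3,4,5,6,7,8,9,10,11,12,13,14,15}
step 5: eval (p < (3 + (element // 4))) {0,1,2,3,4,5,6,7,8,9,10,11,12,13,14,15}
step 6: q <- (p * (8 + 9))           {0,1,2,3,4,5,6,7,8,9,10,11,12,13,14,15}
step 7: p <- (p + 2)                 {0,1,2,3,4,5,6,7,8,9,10,11,12,13,14,15}
step 8: eval (p < (3 + (element // 4))) {0,1,2,3,4,5,6,7,8,9,10,11,12,13,14,15}
step 9: q <- (p * (8 + 9))           {8,9,10,11,12,13,14,15}
step 10: p <- (p + 2)                 {8,9,10,11,12,13,14,15}
step 11: eval (p < (3 + (element // 4))) {8,9,10,11,12,13,14,15}
step 12: q <- ((5 * 7) - max(-4, p))  {0,1,2,3,4,5,6,7,8,9,10,11,12,13,14,15}

Answer: 13 steps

p: 4,4,4,4,4,4,4,4,6,6,6,6,6,6,6,6
q: 31,31,31,31,31,31,31,31,29,29,29,29,29,29,29,29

steps = 13; useful = 184; efficiency = 184/208 = 23/26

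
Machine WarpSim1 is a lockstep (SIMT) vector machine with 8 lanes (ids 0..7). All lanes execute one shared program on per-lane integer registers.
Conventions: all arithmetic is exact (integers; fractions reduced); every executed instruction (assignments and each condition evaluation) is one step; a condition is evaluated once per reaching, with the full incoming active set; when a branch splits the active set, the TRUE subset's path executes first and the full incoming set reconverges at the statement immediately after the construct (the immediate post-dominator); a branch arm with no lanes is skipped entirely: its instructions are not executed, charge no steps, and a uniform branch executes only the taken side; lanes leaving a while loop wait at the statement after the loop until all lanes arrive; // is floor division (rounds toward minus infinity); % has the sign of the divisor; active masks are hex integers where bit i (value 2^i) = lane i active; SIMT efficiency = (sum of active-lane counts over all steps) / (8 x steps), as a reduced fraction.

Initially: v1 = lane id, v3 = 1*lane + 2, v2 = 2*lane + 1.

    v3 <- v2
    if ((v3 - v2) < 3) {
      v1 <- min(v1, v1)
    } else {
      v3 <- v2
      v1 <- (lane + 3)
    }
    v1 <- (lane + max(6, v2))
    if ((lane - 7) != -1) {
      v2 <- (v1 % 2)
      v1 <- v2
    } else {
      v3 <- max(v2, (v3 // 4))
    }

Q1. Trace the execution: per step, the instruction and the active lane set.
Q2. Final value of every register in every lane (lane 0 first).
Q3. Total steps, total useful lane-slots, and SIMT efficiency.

step 0: v3 <- v2                     0xff
step 1: eval ((v3 - v2) < 3)         0xff
step 2: v1 <- min(v1, v1)            0xff
step 3: v1 <- (lane + max(6, v2))    0xff
step 4: eval ((lane - 7) != -1)      0xff
step 5: v2 <- (v1 % 2)               0xbf
step 6: v1 <- v2                     0xbf
step 7: v3 <- max(v2, (v3 // 4))     0x40

Answer: 8 steps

v1: 0,1,0,0,1,0,19,0
v3: 1,3,5,7,9,11,13,15
v2: 0,1,0,0,1,0,13,0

steps = 8; useful = 55; efficiency = 55/64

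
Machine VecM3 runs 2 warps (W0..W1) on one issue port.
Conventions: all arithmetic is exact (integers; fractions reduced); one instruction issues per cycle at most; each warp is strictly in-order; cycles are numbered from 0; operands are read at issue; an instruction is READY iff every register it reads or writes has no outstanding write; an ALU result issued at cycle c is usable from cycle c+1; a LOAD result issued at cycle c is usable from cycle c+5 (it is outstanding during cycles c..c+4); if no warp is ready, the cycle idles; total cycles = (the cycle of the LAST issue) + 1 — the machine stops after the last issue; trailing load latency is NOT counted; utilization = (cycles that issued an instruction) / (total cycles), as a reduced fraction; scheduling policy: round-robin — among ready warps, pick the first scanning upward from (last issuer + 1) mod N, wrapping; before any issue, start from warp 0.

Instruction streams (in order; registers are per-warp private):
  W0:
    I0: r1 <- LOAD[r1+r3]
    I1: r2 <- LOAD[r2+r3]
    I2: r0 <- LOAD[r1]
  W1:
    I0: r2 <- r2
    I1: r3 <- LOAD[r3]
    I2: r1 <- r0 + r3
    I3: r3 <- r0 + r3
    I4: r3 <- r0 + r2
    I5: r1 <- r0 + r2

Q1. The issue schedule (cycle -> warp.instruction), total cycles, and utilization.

cycle 0: W0.I0
cycle 1: W1.I0
cycle 2: W0.I1
cycle 3: W1.I1
cycle 4: idle
cycle 5: W0.I2
cycle 6: idle
cycle 7: idle
cycle 8: W1.I2
cycle 9: W1.I3
cycle 10: W1.I4
cycle 11: W1.I5

Answer: 12 cycles, utilization 3/4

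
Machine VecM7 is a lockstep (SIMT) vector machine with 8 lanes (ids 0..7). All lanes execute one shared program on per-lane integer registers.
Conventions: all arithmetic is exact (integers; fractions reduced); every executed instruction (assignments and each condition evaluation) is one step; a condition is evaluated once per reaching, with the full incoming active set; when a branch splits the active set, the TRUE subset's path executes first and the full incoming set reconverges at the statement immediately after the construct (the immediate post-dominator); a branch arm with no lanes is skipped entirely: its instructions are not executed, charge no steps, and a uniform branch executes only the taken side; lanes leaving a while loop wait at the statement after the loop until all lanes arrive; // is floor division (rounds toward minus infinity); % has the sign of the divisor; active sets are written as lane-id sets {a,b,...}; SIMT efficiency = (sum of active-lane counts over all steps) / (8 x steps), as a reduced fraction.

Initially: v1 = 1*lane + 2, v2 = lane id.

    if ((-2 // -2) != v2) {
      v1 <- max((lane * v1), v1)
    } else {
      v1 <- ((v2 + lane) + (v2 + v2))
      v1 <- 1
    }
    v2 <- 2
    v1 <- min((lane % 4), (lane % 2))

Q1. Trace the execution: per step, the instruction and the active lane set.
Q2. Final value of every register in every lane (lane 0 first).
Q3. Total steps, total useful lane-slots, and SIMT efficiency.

step 0: eval ((-2 // -2) != v2)      {0,1,2,3,4,5,6,7}
step 1: v1 <- max((lane * v1), v1)   {0,2,3,4,5,6,7}
step 2: v1 <- ((v2 + lane) + (v2 + v2)) {1}
step 3: v1 <- 1                      {1}
step 4: v2 <- 2                      {0,1,2,3,4,5,6,7}
step 5: v1 <- min((lane % 4), (lane % 2)) {0,1,2,3,4,5,6,7}

Answer: 6 steps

v1: 0,1,0,1,0,1,0,1
v2: 2,2,2,2,2,2,2,2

steps = 6; useful = 33; efficiency = 33/48 = 11/16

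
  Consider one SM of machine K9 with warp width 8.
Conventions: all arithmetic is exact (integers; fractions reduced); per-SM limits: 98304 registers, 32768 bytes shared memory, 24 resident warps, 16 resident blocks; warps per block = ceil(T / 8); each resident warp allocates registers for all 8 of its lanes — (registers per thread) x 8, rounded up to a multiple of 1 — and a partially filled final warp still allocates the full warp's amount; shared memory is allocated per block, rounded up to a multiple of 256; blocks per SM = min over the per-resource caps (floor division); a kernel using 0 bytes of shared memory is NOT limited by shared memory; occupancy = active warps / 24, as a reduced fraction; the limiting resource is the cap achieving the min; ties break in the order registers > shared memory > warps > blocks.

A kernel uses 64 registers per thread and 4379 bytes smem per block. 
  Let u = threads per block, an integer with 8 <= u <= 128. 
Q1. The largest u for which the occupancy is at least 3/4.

Answer: u = 96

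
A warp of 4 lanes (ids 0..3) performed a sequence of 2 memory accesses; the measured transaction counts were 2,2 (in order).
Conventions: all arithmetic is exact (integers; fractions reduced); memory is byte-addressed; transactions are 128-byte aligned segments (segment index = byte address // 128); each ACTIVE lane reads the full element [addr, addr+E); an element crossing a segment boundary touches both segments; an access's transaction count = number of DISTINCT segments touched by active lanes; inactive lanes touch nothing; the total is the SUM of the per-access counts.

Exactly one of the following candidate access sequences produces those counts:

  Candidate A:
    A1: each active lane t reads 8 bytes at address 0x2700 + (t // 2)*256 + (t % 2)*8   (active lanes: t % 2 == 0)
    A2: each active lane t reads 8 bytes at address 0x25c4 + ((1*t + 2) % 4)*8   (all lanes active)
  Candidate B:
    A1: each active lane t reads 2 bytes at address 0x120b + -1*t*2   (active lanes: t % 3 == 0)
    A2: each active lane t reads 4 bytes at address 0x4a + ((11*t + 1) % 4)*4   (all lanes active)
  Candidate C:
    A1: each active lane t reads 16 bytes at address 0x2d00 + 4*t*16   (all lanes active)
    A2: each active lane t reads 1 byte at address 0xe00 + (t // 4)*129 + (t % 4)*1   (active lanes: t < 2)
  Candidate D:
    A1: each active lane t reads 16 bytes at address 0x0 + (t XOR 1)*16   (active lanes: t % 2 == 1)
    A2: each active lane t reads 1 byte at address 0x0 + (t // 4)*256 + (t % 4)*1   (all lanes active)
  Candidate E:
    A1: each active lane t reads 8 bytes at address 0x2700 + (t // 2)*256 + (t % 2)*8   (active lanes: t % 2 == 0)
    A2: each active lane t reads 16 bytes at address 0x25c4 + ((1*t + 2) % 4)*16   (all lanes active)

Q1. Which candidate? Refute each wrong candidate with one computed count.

A: A2 gives 1 transaction, not 2
B: A1 gives 1 transaction, not 2
C: A2 gives 1 transaction, not 2
D: A1 gives 1 transaction, not 2
E: all counts match (2,2)

Answer: E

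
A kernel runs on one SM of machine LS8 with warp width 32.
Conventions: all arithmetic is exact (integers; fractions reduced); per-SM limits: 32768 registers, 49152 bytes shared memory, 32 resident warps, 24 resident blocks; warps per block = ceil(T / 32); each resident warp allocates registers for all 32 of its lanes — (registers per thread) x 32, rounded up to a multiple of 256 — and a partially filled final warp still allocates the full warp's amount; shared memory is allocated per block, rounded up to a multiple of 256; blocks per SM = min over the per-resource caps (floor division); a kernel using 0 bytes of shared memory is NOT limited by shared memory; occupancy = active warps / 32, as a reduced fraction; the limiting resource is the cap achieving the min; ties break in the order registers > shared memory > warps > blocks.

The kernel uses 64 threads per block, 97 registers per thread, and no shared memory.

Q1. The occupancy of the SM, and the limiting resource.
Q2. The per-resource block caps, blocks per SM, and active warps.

Answer: occupancy 1/4, limited by registers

registers: 4 blocks
shared memory: no limit (kernel uses none)
warps: 16 blocks
blocks: 24 blocks

Answer: 4 blocks, 8 active warps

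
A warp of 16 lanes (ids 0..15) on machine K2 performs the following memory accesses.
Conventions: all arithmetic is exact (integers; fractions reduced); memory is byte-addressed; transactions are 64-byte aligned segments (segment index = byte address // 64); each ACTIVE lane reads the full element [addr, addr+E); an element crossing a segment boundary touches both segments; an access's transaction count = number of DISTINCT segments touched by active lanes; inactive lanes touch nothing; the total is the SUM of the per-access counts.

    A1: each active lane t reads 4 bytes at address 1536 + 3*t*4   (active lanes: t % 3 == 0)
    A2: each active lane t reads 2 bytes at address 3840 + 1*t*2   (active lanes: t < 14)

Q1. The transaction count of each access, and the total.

A1: 3 transactions
A2: 1 transaction

Answer: 3,1; total 4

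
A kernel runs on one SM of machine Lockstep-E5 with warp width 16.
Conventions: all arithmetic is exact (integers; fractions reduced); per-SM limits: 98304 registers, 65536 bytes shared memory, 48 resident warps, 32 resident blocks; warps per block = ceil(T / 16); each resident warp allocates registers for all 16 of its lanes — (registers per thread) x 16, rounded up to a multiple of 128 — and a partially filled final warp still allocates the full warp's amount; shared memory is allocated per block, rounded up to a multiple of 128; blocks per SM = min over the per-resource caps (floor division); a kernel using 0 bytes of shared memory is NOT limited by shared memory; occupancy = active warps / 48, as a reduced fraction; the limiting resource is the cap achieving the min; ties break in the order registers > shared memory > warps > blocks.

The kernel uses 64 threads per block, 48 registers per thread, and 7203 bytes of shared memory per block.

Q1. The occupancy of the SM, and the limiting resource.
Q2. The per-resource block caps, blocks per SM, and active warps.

Answer: occupancy 2/3, limited by shared memory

registers: 32 blocks
shared memory: 8 blocks
warps: 12 blocks
blocks: 32 blocks

Answer: 8 blocks, 32 active warps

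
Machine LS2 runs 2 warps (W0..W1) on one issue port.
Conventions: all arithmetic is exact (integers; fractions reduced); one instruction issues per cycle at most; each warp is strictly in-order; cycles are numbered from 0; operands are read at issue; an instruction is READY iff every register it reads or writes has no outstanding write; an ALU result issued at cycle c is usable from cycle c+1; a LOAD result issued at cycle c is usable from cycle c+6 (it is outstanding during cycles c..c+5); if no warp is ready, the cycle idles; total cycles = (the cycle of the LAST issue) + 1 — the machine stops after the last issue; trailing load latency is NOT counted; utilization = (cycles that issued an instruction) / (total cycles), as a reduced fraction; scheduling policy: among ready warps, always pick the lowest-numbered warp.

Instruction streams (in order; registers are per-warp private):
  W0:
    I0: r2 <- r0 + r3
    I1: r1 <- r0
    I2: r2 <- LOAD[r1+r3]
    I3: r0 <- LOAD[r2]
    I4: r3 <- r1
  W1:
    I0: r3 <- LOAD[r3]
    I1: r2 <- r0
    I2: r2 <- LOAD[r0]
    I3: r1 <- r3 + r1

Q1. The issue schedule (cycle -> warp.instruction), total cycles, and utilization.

cycle 0: W0.I0
cycle 1: W0.I1
cycle 2: W0.I2
cycle 3: W1.I0
cycle 4: W1.I1
cycle 5: W1.I2
cycle 6: idle
cycle 7: idle
cycle 8: W0.I3
cycle 9: W0.I4
cycle 10: W1.I3

Answer: 11 cycles, utilization 9/11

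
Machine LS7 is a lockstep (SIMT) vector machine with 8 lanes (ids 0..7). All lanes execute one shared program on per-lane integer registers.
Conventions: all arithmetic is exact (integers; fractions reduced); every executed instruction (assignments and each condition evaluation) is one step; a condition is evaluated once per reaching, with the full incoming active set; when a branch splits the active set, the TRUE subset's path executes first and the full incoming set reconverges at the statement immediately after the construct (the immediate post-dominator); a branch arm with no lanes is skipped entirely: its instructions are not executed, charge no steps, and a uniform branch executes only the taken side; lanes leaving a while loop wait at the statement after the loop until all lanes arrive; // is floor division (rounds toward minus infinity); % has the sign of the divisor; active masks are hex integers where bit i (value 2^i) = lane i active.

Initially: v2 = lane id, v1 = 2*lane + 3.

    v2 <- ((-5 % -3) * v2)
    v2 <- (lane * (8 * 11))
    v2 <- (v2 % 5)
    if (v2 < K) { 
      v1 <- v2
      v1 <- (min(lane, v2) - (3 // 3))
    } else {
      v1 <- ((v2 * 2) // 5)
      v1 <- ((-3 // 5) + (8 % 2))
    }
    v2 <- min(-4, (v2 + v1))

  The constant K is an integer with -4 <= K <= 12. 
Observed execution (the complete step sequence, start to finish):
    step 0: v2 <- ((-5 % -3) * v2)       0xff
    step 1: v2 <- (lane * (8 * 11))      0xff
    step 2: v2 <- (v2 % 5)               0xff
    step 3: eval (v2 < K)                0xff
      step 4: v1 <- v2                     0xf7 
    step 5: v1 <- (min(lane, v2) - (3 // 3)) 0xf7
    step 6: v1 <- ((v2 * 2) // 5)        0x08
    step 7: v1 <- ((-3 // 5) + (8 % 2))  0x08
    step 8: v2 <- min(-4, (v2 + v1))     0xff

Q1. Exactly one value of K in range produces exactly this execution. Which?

Answer: K = 4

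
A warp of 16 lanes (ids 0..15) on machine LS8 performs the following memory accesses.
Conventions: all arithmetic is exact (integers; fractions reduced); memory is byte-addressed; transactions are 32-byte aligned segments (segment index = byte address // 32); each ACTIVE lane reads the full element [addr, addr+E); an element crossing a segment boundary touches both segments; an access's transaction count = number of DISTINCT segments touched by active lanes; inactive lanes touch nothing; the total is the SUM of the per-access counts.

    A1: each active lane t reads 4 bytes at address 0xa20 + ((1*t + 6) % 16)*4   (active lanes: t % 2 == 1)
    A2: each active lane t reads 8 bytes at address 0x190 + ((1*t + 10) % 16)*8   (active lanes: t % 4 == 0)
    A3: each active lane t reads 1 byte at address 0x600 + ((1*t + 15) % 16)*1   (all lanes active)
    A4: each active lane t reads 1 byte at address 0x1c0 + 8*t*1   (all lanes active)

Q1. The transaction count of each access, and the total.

A1: 2 transactions
A2: 4 transactions
A3: 1 transaction
A4: 4 transactions

Answer: 2,4,1,4; total 11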